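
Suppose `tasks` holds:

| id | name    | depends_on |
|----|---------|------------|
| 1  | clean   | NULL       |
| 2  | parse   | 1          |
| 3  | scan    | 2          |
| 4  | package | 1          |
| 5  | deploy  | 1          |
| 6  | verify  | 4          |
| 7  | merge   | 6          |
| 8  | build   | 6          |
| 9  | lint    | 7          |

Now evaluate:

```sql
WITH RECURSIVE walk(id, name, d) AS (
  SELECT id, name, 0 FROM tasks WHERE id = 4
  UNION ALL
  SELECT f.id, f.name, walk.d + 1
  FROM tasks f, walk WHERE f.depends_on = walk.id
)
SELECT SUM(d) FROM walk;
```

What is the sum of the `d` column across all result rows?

8

Base: id=4 (package) at d 0.
Iteration 1: rows with depends_on in {4} -> verify (id 6, d 1).
Iteration 2: rows with depends_on in {6} -> merge (id 7, d 2), build (id 8, d 2).
Iteration 3: rows with depends_on in {7,8} -> lint (id 9, d 3).
Iteration 4: no rows with depends_on in {9}; recursion stops.
SUM(d) = 0 + 1 + 2 + 2 + 3 = 8.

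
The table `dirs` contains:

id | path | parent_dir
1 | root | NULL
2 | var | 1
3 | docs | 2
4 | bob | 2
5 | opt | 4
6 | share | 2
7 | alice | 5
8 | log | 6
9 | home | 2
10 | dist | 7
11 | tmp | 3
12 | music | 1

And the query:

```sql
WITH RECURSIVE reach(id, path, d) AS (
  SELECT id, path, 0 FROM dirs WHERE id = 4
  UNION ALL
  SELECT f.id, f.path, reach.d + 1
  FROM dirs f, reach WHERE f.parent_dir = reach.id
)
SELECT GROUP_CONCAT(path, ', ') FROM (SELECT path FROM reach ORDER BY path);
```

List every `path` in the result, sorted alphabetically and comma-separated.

Base: id=4 (bob) at d 0.
Iteration 1: rows with parent_dir in {4} -> opt (id 5, d 1).
Iteration 2: rows with parent_dir in {5} -> alice (id 7, d 2).
Iteration 3: rows with parent_dir in {7} -> dist (id 10, d 3).
Iteration 4: no rows with parent_dir in {10}; recursion stops.

alice, bob, dist, opt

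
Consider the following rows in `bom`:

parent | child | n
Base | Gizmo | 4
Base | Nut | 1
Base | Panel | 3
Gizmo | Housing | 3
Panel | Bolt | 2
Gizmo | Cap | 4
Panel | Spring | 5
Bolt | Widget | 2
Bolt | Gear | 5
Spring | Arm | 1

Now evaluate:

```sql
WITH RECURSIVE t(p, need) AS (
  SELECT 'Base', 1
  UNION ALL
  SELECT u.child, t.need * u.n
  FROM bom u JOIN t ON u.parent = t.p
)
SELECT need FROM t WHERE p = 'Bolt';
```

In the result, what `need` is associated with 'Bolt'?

Base: (Base, need=1).
Iteration 1: components of {Base} -> Gizmo = 1*4 = 4, Nut = 1*1 = 1, Panel = 1*3 = 3.
Iteration 2: components of {Gizmo,Nut,Panel} -> Bolt = 3*2 = 6, Cap = 4*4 = 16, Housing = 4*3 = 12, Spring = 3*5 = 15.
Iteration 3: components of {Bolt,Cap,Housing,Spring} -> Arm = 15*1 = 15, Gear = 6*5 = 30, Widget = 6*2 = 12.
Iteration 4: no further components; recursion stops.

6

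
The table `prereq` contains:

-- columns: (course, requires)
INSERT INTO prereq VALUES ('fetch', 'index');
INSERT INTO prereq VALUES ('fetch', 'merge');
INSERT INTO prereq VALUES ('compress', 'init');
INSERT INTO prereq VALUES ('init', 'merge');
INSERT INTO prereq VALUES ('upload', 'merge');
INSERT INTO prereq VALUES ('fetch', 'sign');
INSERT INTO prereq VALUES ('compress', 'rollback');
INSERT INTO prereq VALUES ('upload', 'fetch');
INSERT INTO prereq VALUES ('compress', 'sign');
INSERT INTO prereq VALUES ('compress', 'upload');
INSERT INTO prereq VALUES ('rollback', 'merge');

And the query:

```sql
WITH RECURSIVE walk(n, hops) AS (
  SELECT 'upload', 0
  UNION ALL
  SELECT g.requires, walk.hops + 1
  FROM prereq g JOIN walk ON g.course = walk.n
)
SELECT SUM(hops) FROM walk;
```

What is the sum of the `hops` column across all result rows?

Base: (upload, hops=0).
Iteration 1: edges from {upload} -> (fetch, hops=1), (merge, hops=1).
Iteration 2: edges from {fetch,merge} -> (index, hops=2), (merge, hops=2), (sign, hops=2).
Iteration 3: no outgoing edges from {index,merge,sign}; recursion stops.
SUM(hops) = 0 + 1 + 1 + 2 + 2 + 2 = 8.

8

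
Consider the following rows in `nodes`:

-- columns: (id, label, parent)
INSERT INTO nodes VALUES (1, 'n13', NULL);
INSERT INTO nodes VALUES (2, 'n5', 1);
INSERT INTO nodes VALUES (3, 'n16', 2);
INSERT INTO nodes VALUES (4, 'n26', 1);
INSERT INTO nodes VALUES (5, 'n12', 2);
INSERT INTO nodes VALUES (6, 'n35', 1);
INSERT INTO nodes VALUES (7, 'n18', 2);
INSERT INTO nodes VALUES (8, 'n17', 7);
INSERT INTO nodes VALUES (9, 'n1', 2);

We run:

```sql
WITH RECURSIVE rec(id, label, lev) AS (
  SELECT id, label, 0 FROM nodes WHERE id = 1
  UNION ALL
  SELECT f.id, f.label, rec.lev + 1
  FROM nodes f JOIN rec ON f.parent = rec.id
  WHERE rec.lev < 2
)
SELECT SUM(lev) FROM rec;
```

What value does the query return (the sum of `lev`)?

11

Base: id=1 (n13) at lev 0.
Iteration 1: rows with parent in {1} -> n5 (id 2, lev 1), n26 (id 4, lev 1), n35 (id 6, lev 1).
Iteration 2: rows with parent in {2,4,6} -> n16 (id 3, lev 2), n12 (id 5, lev 2), n18 (id 7, lev 2), n1 (id 9, lev 2).
Iteration 3: lev < 2 fails for all current rows; recursion stops.
SUM(lev) = 0 + 1 + 1 + 1 + 2 + 2 + 2 + 2 = 11.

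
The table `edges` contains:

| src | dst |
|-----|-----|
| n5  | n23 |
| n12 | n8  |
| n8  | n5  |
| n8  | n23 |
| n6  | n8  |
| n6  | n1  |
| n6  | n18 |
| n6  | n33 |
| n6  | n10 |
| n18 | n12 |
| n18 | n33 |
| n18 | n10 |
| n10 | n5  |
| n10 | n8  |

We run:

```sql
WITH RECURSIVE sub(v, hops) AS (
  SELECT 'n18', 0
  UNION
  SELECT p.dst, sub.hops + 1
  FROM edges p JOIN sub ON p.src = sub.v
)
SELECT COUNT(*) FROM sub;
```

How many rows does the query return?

9

Base: (n18, hops=0).
Iteration 1: edges from {n18} -> (n10, hops=1), (n12, hops=1), (n33, hops=1).
Iteration 2: edges from {n10,n12,n33} -> (n5, hops=2), (n8, hops=2). [UNION drops 1 duplicate row(s)]
Iteration 3: edges from {n5,n8} -> (n23, hops=3), (n5, hops=3). [UNION drops 1 duplicate row(s)]
Iteration 4: edges from {n23,n5} -> (n23, hops=4).
Iteration 5: no outgoing edges from {n23}; recursion stops.
Total rows emitted: 9.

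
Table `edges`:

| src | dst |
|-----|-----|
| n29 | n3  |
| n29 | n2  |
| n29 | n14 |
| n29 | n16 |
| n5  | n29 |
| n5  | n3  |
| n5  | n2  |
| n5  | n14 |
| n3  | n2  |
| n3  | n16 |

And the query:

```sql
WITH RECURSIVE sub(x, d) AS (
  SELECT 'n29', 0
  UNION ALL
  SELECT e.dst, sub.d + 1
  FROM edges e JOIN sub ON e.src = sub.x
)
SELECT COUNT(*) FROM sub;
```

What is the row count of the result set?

Base: (n29, d=0).
Iteration 1: edges from {n29} -> (n14, d=1), (n16, d=1), (n2, d=1), (n3, d=1).
Iteration 2: edges from {n14,n16,n2,n3} -> (n16, d=2), (n2, d=2).
Iteration 3: no outgoing edges from {n16,n2}; recursion stops.
Total rows emitted: 7.

7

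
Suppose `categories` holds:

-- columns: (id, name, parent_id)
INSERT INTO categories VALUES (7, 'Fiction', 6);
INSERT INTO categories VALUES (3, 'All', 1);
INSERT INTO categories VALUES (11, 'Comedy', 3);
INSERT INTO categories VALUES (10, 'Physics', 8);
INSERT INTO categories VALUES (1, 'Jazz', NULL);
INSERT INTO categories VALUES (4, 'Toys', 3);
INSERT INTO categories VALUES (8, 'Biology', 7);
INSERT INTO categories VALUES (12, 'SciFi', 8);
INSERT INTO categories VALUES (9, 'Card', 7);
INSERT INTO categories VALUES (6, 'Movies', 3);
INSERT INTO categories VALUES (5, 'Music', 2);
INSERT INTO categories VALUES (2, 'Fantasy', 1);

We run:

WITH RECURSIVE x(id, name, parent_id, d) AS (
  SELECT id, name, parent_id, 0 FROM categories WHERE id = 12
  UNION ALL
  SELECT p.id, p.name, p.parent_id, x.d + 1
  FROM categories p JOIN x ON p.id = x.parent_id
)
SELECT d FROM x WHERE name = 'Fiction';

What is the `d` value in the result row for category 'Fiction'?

2

Base: id=12 (SciFi), parent_id=8, d 0.
Iteration 1: join on id=8 -> Biology (id 8, parent_id=7, d 1).
Iteration 2: join on id=7 -> Fiction (id 7, parent_id=6, d 2).
Iteration 3: join on id=6 -> Movies (id 6, parent_id=3, d 3).
Iteration 4: join on id=3 -> All (id 3, parent_id=1, d 4).
Iteration 5: join on id=1 -> Jazz (id 1, parent_id=NULL, d 5).
Iteration 6: parent_id is NULL; no match; recursion stops.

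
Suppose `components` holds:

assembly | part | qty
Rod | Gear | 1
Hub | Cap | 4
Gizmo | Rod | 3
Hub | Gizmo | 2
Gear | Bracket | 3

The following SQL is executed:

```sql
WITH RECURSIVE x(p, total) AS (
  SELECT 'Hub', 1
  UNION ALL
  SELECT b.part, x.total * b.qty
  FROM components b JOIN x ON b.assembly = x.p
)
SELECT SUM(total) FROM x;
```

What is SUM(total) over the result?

37

Base: (Hub, total=1).
Iteration 1: components of {Hub} -> Cap = 1*4 = 4, Gizmo = 1*2 = 2.
Iteration 2: components of {Cap,Gizmo} -> Rod = 2*3 = 6.
Iteration 3: components of {Rod} -> Gear = 6*1 = 6.
Iteration 4: components of {Gear} -> Bracket = 6*3 = 18.
Iteration 5: no further components; recursion stops.
SUM(total) = 1 + 2 + 4 + 6 + 6 + 18 = 37.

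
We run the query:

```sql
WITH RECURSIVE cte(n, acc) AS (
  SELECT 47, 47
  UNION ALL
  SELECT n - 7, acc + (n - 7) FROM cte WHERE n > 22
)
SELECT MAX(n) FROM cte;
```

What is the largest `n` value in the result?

47

Base: n=47, acc=47.
Iteration 1: 47 > 22 holds -> n = 47 - 7 = 40, acc = 47 + 40 = 87.
Iteration 2: 40 > 22 holds -> n = 40 - 7 = 33, acc = 87 + 33 = 120.
Iteration 3: 33 > 22 holds -> n = 33 - 7 = 26, acc = 120 + 26 = 146.
Iteration 4: 26 > 22 holds -> n = 26 - 7 = 19, acc = 146 + 19 = 165.
Iteration 5: 19 > 22 fails; recursion stops.
n values: 47, 40, 33, 26, 19; the maximum is 47.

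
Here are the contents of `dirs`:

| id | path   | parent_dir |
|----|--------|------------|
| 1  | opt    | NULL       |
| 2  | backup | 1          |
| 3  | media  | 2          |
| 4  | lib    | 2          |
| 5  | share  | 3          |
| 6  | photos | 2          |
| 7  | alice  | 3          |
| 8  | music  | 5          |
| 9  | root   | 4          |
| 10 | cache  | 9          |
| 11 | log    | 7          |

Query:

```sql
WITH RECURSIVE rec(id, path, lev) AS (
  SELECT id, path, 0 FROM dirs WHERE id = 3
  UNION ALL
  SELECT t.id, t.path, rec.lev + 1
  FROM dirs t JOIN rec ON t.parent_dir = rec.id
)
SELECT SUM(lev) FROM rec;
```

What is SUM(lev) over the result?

6

Base: id=3 (media) at lev 0.
Iteration 1: rows with parent_dir in {3} -> share (id 5, lev 1), alice (id 7, lev 1).
Iteration 2: rows with parent_dir in {5,7} -> music (id 8, lev 2), log (id 11, lev 2).
Iteration 3: no rows with parent_dir in {8,11}; recursion stops.
SUM(lev) = 0 + 1 + 1 + 2 + 2 = 6.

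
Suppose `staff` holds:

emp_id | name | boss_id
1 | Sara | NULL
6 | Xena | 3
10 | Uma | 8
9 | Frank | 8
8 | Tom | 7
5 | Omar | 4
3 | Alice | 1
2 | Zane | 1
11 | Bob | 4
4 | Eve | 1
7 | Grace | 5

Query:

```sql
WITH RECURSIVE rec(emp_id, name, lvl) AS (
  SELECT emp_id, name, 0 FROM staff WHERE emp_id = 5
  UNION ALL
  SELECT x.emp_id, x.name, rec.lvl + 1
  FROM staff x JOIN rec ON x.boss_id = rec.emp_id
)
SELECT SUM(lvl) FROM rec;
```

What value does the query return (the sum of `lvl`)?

9

Base: emp_id=5 (Omar) at lvl 0.
Iteration 1: rows with boss_id in {5} -> Grace (id 7, lvl 1).
Iteration 2: rows with boss_id in {7} -> Tom (id 8, lvl 2).
Iteration 3: rows with boss_id in {8} -> Frank (id 9, lvl 3), Uma (id 10, lvl 3).
Iteration 4: no rows with boss_id in {9,10}; recursion stops.
SUM(lvl) = 0 + 1 + 2 + 3 + 3 = 9.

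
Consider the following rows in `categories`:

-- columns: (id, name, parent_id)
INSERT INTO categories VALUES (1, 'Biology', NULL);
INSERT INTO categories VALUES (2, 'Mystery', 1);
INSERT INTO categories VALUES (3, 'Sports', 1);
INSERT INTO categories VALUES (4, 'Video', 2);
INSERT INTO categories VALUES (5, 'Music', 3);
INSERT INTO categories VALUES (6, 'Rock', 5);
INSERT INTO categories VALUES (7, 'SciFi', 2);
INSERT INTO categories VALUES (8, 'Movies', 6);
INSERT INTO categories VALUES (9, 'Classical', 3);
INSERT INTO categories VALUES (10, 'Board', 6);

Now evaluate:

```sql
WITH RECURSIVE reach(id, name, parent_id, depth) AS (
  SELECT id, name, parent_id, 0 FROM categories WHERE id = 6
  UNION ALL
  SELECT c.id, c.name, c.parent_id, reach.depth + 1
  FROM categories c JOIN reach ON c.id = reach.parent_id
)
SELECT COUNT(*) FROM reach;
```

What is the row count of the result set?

Base: id=6 (Rock), parent_id=5, depth 0.
Iteration 1: join on id=5 -> Music (id 5, parent_id=3, depth 1).
Iteration 2: join on id=3 -> Sports (id 3, parent_id=1, depth 2).
Iteration 3: join on id=1 -> Biology (id 1, parent_id=NULL, depth 3).
Iteration 4: parent_id is NULL; no match; recursion stops.
Total rows emitted: 4.

4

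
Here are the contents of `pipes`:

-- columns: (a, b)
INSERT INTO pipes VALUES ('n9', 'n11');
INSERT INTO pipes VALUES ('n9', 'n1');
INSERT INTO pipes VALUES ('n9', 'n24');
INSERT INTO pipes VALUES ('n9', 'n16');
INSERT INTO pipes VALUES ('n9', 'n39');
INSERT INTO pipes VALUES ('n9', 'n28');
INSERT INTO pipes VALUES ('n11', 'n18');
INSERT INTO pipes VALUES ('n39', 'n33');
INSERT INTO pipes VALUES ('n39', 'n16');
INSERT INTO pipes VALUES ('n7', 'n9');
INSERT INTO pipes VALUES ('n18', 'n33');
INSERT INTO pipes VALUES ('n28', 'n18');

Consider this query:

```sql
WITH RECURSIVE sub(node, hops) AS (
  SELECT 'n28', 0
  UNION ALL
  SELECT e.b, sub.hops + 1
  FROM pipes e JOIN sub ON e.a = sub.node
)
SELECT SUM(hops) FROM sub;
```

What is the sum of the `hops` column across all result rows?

Base: (n28, hops=0).
Iteration 1: edges from {n28} -> (n18, hops=1).
Iteration 2: edges from {n18} -> (n33, hops=2).
Iteration 3: no outgoing edges from {n33}; recursion stops.
SUM(hops) = 0 + 1 + 2 = 3.

3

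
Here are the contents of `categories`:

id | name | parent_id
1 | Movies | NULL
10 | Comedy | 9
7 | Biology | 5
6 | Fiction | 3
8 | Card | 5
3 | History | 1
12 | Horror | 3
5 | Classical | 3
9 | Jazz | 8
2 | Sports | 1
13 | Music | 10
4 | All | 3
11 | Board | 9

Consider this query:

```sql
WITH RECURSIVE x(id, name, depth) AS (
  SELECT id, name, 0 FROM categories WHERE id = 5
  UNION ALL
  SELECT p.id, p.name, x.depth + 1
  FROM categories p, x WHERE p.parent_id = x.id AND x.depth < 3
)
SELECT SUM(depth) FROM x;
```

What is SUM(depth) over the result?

Base: id=5 (Classical) at depth 0.
Iteration 1: rows with parent_id in {5} -> Biology (id 7, depth 1), Card (id 8, depth 1).
Iteration 2: rows with parent_id in {7,8} -> Jazz (id 9, depth 2).
Iteration 3: rows with parent_id in {9} -> Comedy (id 10, depth 3), Board (id 11, depth 3).
Iteration 4: depth < 3 fails for all current rows; recursion stops.
SUM(depth) = 0 + 1 + 1 + 2 + 3 + 3 = 10.

10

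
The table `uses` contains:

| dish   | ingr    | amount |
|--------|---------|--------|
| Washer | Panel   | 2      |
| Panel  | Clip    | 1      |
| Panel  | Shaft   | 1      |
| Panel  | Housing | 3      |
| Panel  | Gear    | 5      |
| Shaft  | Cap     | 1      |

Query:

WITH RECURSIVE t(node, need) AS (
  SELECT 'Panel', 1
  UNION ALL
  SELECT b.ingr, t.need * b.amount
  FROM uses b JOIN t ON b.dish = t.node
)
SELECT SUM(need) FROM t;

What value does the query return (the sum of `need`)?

12

Base: (Panel, need=1).
Iteration 1: components of {Panel} -> Clip = 1*1 = 1, Gear = 1*5 = 5, Housing = 1*3 = 3, Shaft = 1*1 = 1.
Iteration 2: components of {Clip,Gear,Housing,Shaft} -> Cap = 1*1 = 1.
Iteration 3: no further components; recursion stops.
SUM(need) = 1 + 1 + 1 + 3 + 5 + 1 = 12.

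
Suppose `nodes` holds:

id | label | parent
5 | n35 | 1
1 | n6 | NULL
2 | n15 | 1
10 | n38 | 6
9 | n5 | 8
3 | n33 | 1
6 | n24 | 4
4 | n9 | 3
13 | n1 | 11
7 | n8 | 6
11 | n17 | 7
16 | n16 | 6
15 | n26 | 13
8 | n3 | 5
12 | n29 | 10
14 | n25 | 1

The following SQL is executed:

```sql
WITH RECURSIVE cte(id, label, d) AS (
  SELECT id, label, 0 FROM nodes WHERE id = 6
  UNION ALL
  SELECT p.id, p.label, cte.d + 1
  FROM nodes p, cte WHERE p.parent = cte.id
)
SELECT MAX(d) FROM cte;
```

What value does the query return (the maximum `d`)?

4

Base: id=6 (n24) at d 0.
Iteration 1: rows with parent in {6} -> n8 (id 7, d 1), n38 (id 10, d 1), n16 (id 16, d 1).
Iteration 2: rows with parent in {7,10,16} -> n17 (id 11, d 2), n29 (id 12, d 2).
Iteration 3: rows with parent in {11,12} -> n1 (id 13, d 3).
Iteration 4: rows with parent in {13} -> n26 (id 15, d 4).
Iteration 5: no rows with parent in {15}; recursion stops.
d values: 0, 1, 1, 1, 2, 2, 3, 4; the maximum is 4.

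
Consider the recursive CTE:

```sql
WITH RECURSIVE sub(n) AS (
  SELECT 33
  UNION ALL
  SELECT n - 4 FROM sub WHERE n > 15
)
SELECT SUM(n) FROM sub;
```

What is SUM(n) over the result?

Base: n=33.
Iteration 1: 33 > 15 holds -> n = 33 - 4 = 29.
Iteration 2: 29 > 15 holds -> n = 29 - 4 = 25.
Iteration 3: 25 > 15 holds -> n = 25 - 4 = 21.
Iteration 4: 21 > 15 holds -> n = 21 - 4 = 17.
Iteration 5: 17 > 15 holds -> n = 17 - 4 = 13.
Iteration 6: 13 > 15 fails; recursion stops.
SUM(n) = 33 + 29 + 25 + 21 + 17 + 13 = 138.

138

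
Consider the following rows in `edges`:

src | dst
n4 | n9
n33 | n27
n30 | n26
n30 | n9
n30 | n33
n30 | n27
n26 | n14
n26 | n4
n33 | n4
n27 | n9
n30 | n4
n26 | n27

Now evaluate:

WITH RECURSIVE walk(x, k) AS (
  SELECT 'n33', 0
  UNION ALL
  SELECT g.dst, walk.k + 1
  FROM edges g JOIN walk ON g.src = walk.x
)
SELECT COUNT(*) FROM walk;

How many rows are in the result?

Base: (n33, k=0).
Iteration 1: edges from {n33} -> (n27, k=1), (n4, k=1).
Iteration 2: edges from {n27,n4} -> (n9, k=2) x2. [UNION ALL keeps all 2 new rows, including repeats]
Iteration 3: no outgoing edges from {n9}; recursion stops.
Total rows emitted: 5.

5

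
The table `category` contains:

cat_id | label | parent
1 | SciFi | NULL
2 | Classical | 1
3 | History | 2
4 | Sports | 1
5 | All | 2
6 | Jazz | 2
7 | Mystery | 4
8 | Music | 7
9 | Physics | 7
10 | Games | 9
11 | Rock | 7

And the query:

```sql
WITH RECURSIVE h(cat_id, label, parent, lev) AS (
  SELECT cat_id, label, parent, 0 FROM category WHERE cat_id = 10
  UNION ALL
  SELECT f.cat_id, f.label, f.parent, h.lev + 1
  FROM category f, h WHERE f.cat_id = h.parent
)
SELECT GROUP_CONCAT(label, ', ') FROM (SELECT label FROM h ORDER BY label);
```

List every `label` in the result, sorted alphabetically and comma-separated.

Base: cat_id=10 (Games), parent=9, lev 0.
Iteration 1: join on cat_id=9 -> Physics (id 9, parent=7, lev 1).
Iteration 2: join on cat_id=7 -> Mystery (id 7, parent=4, lev 2).
Iteration 3: join on cat_id=4 -> Sports (id 4, parent=1, lev 3).
Iteration 4: join on cat_id=1 -> SciFi (id 1, parent=NULL, lev 4).
Iteration 5: parent is NULL; no match; recursion stops.

Games, Mystery, Physics, SciFi, Sports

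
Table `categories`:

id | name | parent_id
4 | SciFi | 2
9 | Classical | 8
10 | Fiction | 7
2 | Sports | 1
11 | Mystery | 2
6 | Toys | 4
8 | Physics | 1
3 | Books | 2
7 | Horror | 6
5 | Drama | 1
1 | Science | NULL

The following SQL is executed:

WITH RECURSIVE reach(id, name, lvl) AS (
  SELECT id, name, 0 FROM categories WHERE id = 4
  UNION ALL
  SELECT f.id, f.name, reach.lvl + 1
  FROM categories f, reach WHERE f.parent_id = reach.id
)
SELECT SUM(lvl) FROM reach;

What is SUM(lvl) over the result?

Base: id=4 (SciFi) at lvl 0.
Iteration 1: rows with parent_id in {4} -> Toys (id 6, lvl 1).
Iteration 2: rows with parent_id in {6} -> Horror (id 7, lvl 2).
Iteration 3: rows with parent_id in {7} -> Fiction (id 10, lvl 3).
Iteration 4: no rows with parent_id in {10}; recursion stops.
SUM(lvl) = 0 + 1 + 2 + 3 = 6.

6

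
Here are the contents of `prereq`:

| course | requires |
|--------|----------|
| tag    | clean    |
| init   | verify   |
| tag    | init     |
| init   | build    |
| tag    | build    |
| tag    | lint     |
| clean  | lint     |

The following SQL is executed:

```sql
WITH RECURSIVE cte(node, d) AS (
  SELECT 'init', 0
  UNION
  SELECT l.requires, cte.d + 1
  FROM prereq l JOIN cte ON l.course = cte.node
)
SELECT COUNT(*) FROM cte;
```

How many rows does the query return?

Base: (init, d=0).
Iteration 1: edges from {init} -> (build, d=1), (verify, d=1).
Iteration 2: no outgoing edges from {build,verify}; recursion stops.
Total rows emitted: 3.

3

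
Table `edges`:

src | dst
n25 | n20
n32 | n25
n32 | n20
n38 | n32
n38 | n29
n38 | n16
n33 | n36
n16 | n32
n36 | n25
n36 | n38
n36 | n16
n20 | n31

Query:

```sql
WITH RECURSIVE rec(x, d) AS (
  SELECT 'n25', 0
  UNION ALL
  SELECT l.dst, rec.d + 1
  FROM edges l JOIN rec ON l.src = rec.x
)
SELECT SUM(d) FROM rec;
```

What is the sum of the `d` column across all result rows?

Base: (n25, d=0).
Iteration 1: edges from {n25} -> (n20, d=1).
Iteration 2: edges from {n20} -> (n31, d=2).
Iteration 3: no outgoing edges from {n31}; recursion stops.
SUM(d) = 0 + 1 + 2 = 3.

3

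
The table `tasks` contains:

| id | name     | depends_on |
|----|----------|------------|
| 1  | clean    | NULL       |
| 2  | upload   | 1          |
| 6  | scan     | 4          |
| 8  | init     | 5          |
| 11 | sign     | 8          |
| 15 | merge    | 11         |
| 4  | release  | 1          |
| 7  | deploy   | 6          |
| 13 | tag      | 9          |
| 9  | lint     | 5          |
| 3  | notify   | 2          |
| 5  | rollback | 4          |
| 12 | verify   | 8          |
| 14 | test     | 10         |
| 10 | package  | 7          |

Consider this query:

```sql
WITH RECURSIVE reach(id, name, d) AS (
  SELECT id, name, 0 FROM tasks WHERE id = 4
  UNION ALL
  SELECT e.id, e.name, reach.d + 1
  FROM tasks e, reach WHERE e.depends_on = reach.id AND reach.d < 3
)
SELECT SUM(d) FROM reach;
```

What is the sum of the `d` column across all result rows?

Base: id=4 (release) at d 0.
Iteration 1: rows with depends_on in {4} -> rollback (id 5, d 1), scan (id 6, d 1).
Iteration 2: rows with depends_on in {5,6} -> deploy (id 7, d 2), init (id 8, d 2), lint (id 9, d 2).
Iteration 3: rows with depends_on in {7,8,9} -> package (id 10, d 3), sign (id 11, d 3), verify (id 12, d 3), tag (id 13, d 3).
Iteration 4: d < 3 fails for all current rows; recursion stops.
SUM(d) = 0 + 1 + 1 + 2 + 2 + 2 + 3 + 3 + 3 + 3 = 20.

20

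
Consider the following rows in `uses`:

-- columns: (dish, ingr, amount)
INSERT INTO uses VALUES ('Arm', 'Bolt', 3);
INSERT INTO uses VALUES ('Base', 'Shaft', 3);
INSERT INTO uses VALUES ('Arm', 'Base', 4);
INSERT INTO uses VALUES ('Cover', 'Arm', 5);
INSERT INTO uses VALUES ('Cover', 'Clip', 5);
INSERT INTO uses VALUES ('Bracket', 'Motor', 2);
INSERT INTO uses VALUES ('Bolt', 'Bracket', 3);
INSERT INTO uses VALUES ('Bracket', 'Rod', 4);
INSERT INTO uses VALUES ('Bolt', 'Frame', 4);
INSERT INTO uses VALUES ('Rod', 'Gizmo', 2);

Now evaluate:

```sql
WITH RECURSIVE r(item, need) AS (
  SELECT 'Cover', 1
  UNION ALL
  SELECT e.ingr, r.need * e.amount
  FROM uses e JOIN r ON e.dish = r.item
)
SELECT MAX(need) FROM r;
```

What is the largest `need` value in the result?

360

Base: (Cover, need=1).
Iteration 1: components of {Cover} -> Arm = 1*5 = 5, Clip = 1*5 = 5.
Iteration 2: components of {Arm,Clip} -> Base = 5*4 = 20, Bolt = 5*3 = 15.
Iteration 3: components of {Base,Bolt} -> Bracket = 15*3 = 45, Frame = 15*4 = 60, Shaft = 20*3 = 60.
Iteration 4: components of {Bracket,Frame,Shaft} -> Motor = 45*2 = 90, Rod = 45*4 = 180.
Iteration 5: components of {Motor,Rod} -> Gizmo = 180*2 = 360.
Iteration 6: no further components; recursion stops.
need values: 1, 5, 5, 20, 15, 60, 45, 60, 180, 90, 360; the maximum is 360.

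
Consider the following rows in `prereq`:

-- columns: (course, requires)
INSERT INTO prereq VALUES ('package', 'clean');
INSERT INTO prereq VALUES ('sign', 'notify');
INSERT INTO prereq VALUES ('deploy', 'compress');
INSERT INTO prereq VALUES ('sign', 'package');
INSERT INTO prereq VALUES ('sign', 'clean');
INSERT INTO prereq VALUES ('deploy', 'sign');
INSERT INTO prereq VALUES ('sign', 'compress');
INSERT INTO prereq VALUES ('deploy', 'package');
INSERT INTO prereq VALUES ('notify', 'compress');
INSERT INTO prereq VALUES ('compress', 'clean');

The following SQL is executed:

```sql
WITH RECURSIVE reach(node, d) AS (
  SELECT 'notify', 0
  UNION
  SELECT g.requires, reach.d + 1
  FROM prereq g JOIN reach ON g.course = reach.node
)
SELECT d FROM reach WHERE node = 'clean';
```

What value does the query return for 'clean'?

2

Base: (notify, d=0).
Iteration 1: edges from {notify} -> (compress, d=1).
Iteration 2: edges from {compress} -> (clean, d=2).
Iteration 3: no outgoing edges from {clean}; recursion stops.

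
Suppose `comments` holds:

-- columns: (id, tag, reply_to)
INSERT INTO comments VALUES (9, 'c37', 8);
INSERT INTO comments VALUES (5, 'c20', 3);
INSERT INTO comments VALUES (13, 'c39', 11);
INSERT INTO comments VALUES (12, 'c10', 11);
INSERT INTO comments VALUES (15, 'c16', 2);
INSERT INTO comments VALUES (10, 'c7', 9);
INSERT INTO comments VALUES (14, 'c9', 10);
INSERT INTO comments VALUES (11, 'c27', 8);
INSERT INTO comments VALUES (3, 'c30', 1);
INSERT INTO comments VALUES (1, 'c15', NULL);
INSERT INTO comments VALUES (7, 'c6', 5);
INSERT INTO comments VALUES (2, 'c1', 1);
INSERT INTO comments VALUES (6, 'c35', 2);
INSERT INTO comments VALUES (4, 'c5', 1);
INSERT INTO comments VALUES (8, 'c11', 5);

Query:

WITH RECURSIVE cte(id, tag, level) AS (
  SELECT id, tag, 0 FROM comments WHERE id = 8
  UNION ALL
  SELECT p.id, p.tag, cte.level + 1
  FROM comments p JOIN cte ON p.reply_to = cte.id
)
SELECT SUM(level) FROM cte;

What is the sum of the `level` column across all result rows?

Base: id=8 (c11) at level 0.
Iteration 1: rows with reply_to in {8} -> c37 (id 9, level 1), c27 (id 11, level 1).
Iteration 2: rows with reply_to in {9,11} -> c7 (id 10, level 2), c10 (id 12, level 2), c39 (id 13, level 2).
Iteration 3: rows with reply_to in {10,12,13} -> c9 (id 14, level 3).
Iteration 4: no rows with reply_to in {14}; recursion stops.
SUM(level) = 0 + 1 + 1 + 2 + 2 + 2 + 3 = 11.

11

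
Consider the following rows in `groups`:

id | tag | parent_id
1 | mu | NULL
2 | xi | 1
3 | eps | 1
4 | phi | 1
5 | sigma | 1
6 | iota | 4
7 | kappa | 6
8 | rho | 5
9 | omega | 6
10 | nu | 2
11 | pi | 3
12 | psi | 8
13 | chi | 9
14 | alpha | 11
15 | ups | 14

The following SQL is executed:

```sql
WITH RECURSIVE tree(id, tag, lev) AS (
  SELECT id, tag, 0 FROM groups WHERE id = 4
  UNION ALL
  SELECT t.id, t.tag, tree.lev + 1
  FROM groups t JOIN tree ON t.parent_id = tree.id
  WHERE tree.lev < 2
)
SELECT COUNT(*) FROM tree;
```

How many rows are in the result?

4

Base: id=4 (phi) at lev 0.
Iteration 1: rows with parent_id in {4} -> iota (id 6, lev 1).
Iteration 2: rows with parent_id in {6} -> kappa (id 7, lev 2), omega (id 9, lev 2).
Iteration 3: lev < 2 fails for all current rows; recursion stops.
Total rows emitted: 4.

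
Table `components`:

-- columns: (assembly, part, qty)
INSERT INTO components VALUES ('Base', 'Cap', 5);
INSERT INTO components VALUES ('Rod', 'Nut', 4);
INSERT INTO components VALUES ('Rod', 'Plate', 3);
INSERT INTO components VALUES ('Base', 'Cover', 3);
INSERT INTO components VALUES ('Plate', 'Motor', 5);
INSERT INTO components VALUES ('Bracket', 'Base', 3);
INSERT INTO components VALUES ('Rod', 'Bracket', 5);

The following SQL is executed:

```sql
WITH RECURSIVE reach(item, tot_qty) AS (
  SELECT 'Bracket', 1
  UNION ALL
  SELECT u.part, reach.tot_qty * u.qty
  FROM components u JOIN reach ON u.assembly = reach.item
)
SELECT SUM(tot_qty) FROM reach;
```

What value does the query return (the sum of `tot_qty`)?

28

Base: (Bracket, tot_qty=1).
Iteration 1: components of {Bracket} -> Base = 1*3 = 3.
Iteration 2: components of {Base} -> Cap = 3*5 = 15, Cover = 3*3 = 9.
Iteration 3: no further components; recursion stops.
SUM(tot_qty) = 1 + 3 + 15 + 9 = 28.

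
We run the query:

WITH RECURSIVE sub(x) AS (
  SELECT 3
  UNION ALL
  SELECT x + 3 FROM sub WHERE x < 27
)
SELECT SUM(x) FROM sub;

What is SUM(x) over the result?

Base: x=3.
Iteration 1: 3 < 27 holds -> x = 3 + 3 = 6.
Iteration 2: 6 < 27 holds -> x = 6 + 3 = 9.
Iteration 3: 9 < 27 holds -> x = 9 + 3 = 12.
Iteration 4: 12 < 27 holds -> x = 12 + 3 = 15.
Iteration 5: 15 < 27 holds -> x = 15 + 3 = 18.
Iteration 6: 18 < 27 holds -> x = 18 + 3 = 21.
Iteration 7: 21 < 27 holds -> x = 21 + 3 = 24.
Iteration 8: 24 < 27 holds -> x = 24 + 3 = 27.
Iteration 9: 27 < 27 fails; recursion stops.
SUM(x) = 3 + 6 + 9 + 12 + 15 + 18 + 21 + 24 + 27 = 135.

135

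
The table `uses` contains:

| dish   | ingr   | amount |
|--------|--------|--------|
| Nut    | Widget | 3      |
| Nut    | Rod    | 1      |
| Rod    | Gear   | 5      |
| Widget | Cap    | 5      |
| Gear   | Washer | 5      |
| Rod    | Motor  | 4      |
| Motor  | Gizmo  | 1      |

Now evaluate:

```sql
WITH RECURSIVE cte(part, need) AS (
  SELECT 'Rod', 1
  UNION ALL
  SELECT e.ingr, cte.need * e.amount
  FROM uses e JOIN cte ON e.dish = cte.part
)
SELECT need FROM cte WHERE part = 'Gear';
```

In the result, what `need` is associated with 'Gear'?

5

Base: (Rod, need=1).
Iteration 1: components of {Rod} -> Gear = 1*5 = 5, Motor = 1*4 = 4.
Iteration 2: components of {Gear,Motor} -> Gizmo = 4*1 = 4, Washer = 5*5 = 25.
Iteration 3: no further components; recursion stops.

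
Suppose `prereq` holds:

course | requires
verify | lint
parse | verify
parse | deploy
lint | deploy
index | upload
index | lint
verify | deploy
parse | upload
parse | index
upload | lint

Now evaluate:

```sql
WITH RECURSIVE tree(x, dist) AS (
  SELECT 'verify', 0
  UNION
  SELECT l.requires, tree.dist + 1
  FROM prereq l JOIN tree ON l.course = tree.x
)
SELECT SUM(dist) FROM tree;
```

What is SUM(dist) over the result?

4

Base: (verify, dist=0).
Iteration 1: edges from {verify} -> (deploy, dist=1), (lint, dist=1).
Iteration 2: edges from {deploy,lint} -> (deploy, dist=2).
Iteration 3: no outgoing edges from {deploy}; recursion stops.
SUM(dist) = 0 + 1 + 1 + 2 = 4.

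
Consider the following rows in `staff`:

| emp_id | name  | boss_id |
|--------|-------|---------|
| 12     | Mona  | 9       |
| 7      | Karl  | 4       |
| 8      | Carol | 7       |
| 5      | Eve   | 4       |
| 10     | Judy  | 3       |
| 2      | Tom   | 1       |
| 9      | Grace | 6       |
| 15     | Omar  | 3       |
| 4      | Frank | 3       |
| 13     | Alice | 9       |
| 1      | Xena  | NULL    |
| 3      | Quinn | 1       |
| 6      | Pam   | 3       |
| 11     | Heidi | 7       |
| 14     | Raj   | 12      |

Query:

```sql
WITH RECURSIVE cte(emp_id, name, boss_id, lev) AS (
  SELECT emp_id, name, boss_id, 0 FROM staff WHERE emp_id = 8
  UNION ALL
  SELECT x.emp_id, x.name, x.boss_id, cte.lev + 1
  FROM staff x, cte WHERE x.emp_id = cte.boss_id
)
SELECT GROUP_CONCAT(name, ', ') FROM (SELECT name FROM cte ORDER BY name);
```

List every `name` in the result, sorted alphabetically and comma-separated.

Carol, Frank, Karl, Quinn, Xena

Base: emp_id=8 (Carol), boss_id=7, lev 0.
Iteration 1: join on emp_id=7 -> Karl (id 7, boss_id=4, lev 1).
Iteration 2: join on emp_id=4 -> Frank (id 4, boss_id=3, lev 2).
Iteration 3: join on emp_id=3 -> Quinn (id 3, boss_id=1, lev 3).
Iteration 4: join on emp_id=1 -> Xena (id 1, boss_id=NULL, lev 4).
Iteration 5: boss_id is NULL; no match; recursion stops.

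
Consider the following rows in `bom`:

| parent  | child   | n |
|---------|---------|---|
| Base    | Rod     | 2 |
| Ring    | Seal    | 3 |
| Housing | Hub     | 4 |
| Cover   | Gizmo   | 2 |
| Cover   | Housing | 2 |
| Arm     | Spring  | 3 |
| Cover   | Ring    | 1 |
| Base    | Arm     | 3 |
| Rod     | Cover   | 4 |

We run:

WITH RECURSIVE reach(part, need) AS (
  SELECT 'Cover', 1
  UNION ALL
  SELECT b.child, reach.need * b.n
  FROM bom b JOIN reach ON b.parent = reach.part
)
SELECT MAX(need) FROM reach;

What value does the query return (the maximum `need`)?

Base: (Cover, need=1).
Iteration 1: components of {Cover} -> Gizmo = 1*2 = 2, Housing = 1*2 = 2, Ring = 1*1 = 1.
Iteration 2: components of {Gizmo,Housing,Ring} -> Hub = 2*4 = 8, Seal = 1*3 = 3.
Iteration 3: no further components; recursion stops.
need values: 1, 1, 2, 2, 3, 8; the maximum is 8.

8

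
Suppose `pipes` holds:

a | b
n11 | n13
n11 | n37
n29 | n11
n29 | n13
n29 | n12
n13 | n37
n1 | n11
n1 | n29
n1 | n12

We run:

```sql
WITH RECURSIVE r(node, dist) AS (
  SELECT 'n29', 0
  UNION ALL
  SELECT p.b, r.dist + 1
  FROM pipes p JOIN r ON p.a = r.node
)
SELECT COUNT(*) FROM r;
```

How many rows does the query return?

Base: (n29, dist=0).
Iteration 1: edges from {n29} -> (n11, dist=1), (n12, dist=1), (n13, dist=1).
Iteration 2: edges from {n11,n12,n13} -> (n13, dist=2), (n37, dist=2) x2. [UNION ALL keeps all 3 new rows, including repeats]
Iteration 3: edges from {n13,n37} -> (n37, dist=3).
Iteration 4: no outgoing edges from {n37}; recursion stops.
Total rows emitted: 8.

8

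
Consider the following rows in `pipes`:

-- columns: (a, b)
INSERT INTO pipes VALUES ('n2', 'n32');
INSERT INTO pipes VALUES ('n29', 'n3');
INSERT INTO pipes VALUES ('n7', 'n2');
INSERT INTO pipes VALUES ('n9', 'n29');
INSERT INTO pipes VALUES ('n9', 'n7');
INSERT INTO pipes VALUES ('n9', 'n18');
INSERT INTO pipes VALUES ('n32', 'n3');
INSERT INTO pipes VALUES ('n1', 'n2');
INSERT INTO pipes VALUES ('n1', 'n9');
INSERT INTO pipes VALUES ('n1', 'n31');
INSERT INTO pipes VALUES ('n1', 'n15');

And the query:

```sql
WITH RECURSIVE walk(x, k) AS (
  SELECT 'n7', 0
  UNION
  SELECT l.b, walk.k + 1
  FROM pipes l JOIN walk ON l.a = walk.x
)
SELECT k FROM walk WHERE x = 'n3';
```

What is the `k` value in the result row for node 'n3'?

Base: (n7, k=0).
Iteration 1: edges from {n7} -> (n2, k=1).
Iteration 2: edges from {n2} -> (n32, k=2).
Iteration 3: edges from {n32} -> (n3, k=3).
Iteration 4: no outgoing edges from {n3}; recursion stops.

3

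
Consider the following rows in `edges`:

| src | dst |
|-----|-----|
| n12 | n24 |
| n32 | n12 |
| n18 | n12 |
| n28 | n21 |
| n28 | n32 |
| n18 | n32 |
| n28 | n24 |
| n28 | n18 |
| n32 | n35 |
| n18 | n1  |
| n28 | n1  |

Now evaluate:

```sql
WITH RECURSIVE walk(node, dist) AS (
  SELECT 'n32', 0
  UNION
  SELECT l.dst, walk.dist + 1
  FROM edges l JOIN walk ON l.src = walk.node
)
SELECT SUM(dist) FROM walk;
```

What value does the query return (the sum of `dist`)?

4

Base: (n32, dist=0).
Iteration 1: edges from {n32} -> (n12, dist=1), (n35, dist=1).
Iteration 2: edges from {n12,n35} -> (n24, dist=2).
Iteration 3: no outgoing edges from {n24}; recursion stops.
SUM(dist) = 0 + 1 + 1 + 2 = 4.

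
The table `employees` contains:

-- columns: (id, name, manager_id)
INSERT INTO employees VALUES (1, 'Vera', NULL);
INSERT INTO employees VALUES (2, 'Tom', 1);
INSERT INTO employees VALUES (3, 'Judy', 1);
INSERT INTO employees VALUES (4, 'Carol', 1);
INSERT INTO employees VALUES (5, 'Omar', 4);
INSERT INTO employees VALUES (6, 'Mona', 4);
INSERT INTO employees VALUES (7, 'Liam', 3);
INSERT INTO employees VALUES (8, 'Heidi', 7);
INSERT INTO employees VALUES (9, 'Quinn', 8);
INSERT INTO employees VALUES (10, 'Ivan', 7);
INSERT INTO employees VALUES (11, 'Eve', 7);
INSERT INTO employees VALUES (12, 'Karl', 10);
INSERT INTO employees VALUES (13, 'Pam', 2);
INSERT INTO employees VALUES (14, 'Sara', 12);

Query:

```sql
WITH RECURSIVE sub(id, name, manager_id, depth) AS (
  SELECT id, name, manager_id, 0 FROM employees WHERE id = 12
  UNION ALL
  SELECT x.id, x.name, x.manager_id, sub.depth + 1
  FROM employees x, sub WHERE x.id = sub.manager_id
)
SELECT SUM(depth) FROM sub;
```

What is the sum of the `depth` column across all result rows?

10

Base: id=12 (Karl), manager_id=10, depth 0.
Iteration 1: join on id=10 -> Ivan (id 10, manager_id=7, depth 1).
Iteration 2: join on id=7 -> Liam (id 7, manager_id=3, depth 2).
Iteration 3: join on id=3 -> Judy (id 3, manager_id=1, depth 3).
Iteration 4: join on id=1 -> Vera (id 1, manager_id=NULL, depth 4).
Iteration 5: manager_id is NULL; no match; recursion stops.
SUM(depth) = 0 + 1 + 2 + 3 + 4 = 10.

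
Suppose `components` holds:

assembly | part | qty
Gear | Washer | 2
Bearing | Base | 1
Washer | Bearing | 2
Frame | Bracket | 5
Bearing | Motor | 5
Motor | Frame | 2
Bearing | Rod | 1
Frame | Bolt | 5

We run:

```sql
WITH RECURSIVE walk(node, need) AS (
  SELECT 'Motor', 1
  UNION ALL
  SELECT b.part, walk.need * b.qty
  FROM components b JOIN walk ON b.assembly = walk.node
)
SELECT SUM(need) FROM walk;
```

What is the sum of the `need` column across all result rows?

23

Base: (Motor, need=1).
Iteration 1: components of {Motor} -> Frame = 1*2 = 2.
Iteration 2: components of {Frame} -> Bolt = 2*5 = 10, Bracket = 2*5 = 10.
Iteration 3: no further components; recursion stops.
SUM(need) = 1 + 2 + 10 + 10 = 23.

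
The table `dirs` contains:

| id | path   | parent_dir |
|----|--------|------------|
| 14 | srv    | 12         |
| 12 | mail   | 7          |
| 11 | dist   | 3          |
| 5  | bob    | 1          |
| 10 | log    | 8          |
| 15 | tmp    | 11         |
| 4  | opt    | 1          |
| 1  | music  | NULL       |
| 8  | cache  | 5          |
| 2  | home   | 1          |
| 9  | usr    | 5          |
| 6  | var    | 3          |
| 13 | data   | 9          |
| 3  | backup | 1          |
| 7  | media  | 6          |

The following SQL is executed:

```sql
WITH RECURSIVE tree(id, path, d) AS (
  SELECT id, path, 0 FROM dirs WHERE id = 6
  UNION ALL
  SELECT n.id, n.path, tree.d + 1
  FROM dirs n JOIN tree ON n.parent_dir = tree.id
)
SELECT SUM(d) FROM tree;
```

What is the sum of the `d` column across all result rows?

Base: id=6 (var) at d 0.
Iteration 1: rows with parent_dir in {6} -> media (id 7, d 1).
Iteration 2: rows with parent_dir in {7} -> mail (id 12, d 2).
Iteration 3: rows with parent_dir in {12} -> srv (id 14, d 3).
Iteration 4: no rows with parent_dir in {14}; recursion stops.
SUM(d) = 0 + 1 + 2 + 3 = 6.

6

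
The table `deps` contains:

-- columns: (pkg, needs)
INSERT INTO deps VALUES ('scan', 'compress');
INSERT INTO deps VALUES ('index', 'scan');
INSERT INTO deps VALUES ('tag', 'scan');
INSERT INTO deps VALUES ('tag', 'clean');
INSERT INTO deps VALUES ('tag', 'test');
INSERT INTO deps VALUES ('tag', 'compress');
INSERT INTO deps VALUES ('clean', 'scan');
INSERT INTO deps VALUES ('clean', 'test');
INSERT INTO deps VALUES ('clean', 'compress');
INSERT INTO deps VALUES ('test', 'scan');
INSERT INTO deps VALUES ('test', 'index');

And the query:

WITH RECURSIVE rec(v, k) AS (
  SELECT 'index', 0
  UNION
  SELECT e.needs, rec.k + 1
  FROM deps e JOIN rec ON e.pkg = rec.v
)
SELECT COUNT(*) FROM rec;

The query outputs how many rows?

Base: (index, k=0).
Iteration 1: edges from {index} -> (scan, k=1).
Iteration 2: edges from {scan} -> (compress, k=2).
Iteration 3: no outgoing edges from {compress}; recursion stops.
Total rows emitted: 3.

3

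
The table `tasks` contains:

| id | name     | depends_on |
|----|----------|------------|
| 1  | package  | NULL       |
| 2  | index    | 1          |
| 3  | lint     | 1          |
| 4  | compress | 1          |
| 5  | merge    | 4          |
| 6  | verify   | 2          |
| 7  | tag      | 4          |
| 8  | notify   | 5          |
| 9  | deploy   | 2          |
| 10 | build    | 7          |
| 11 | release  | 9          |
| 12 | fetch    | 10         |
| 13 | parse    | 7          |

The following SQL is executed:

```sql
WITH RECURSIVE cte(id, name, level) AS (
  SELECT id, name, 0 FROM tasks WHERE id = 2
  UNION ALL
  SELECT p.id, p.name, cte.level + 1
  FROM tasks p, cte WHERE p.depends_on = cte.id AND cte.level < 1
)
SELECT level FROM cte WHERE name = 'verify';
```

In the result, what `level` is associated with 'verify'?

Base: id=2 (index) at level 0.
Iteration 1: rows with depends_on in {2} -> verify (id 6, level 1), deploy (id 9, level 1).
Iteration 2: level < 1 fails for all current rows; recursion stops.

1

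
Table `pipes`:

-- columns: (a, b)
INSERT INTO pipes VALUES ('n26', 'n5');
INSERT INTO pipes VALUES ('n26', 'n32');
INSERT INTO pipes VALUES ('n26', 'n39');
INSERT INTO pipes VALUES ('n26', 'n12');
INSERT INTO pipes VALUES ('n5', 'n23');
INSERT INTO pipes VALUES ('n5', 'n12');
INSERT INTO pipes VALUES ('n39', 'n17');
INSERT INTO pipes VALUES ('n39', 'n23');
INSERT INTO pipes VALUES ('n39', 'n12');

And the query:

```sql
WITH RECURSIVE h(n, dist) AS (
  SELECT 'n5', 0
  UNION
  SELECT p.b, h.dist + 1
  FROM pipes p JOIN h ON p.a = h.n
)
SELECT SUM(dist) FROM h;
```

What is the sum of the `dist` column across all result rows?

Base: (n5, dist=0).
Iteration 1: edges from {n5} -> (n12, dist=1), (n23, dist=1).
Iteration 2: no outgoing edges from {n12,n23}; recursion stops.
SUM(dist) = 0 + 1 + 1 = 2.

2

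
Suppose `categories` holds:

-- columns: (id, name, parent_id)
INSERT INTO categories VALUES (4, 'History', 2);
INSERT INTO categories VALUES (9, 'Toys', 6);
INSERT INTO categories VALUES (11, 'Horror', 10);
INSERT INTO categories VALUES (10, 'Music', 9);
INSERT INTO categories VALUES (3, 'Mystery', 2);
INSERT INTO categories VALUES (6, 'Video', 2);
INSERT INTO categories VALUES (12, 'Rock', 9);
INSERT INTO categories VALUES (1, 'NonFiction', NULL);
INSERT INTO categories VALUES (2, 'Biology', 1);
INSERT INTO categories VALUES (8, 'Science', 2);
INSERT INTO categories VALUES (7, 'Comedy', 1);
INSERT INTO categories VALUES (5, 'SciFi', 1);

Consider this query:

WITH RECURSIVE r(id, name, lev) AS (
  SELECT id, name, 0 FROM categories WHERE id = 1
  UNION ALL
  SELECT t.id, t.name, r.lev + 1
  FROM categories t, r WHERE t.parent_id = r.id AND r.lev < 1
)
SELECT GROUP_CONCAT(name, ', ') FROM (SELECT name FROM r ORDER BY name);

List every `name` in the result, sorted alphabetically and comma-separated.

Base: id=1 (NonFiction) at lev 0.
Iteration 1: rows with parent_id in {1} -> Biology (id 2, lev 1), SciFi (id 5, lev 1), Comedy (id 7, lev 1).
Iteration 2: lev < 1 fails for all current rows; recursion stops.

Biology, Comedy, NonFiction, SciFi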